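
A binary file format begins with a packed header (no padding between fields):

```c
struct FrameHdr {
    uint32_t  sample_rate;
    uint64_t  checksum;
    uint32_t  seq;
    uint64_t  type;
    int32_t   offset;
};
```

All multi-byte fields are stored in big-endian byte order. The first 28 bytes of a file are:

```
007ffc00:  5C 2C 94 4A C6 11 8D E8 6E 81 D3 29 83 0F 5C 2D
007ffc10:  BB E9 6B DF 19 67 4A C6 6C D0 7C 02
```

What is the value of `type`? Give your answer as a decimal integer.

`type` follows `sample_rate` (4 B), `checksum` (8 B), `seq` (4 B), so it starts at offset 4 + 8 + 4 = 16 and occupies 8 bytes.
Bytes at offsets 16..23: BB E9 6B DF 19 67 4A C6.
Big-endian: lowest address holds the most-significant byte.
The bytes are already most-significant first: 0xBBE96BDF19674AC6.
0xBBE96BDF19674AC6 = 13540472360614185670.

13540472360614185670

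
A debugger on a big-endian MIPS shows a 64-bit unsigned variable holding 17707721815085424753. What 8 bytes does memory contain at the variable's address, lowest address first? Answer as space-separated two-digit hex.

17707721815085424753 in hexadecimal, padded to 64 bits, is 0xF5BE772BD99A2071.
Split into bytes (most-significant first): F5 BE 77 2B D9 9A 20 71.
Big-endian: lowest address holds the most-significant byte.
So the memory order matches the most-significant-first order: F5 BE 77 2B D9 9A 20 71.

F5 BE 77 2B D9 9A 20 71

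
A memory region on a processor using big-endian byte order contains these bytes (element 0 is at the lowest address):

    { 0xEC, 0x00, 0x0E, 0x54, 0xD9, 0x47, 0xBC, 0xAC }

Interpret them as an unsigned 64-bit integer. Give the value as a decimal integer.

Big-endian: lowest address holds the most-significant byte.
The bytes are already most-significant first: 0xEC000E54D947BCAC.
0xEC000E54D947BCAC = 17005607950536391852.

17005607950536391852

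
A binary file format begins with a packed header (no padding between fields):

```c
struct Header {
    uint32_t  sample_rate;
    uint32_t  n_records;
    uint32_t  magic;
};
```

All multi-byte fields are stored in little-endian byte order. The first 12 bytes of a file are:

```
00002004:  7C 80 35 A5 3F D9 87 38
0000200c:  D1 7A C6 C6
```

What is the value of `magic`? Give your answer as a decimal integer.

`magic` follows `sample_rate` (4 B), `n_records` (4 B), so it starts at offset 4 + 4 = 8 and occupies 4 bytes.
Bytes at offsets 8..11: D1 7A C6 C6.
In little-endian order the low byte comes first in memory.
Reassemble most-significant byte first: C6 C6 7A D1 → 0xC6C67AD1.
0xC6C67AD1 = 3334896337.

3334896337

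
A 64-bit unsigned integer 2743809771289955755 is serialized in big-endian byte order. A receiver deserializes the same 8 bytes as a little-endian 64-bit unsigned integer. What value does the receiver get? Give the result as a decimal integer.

12379827050334655270

2743809771289955755 in 64-bit hexadecimal is 0x2613F8731CFBCDAB.
Stored big-endian, the bytes at ascending addresses are 26 13 F8 73 1C FB CD AB.
Read back as little-endian, the first byte is least significant, giving 0xABCDFB1C73F81326.
0xABCDFB1C73F81326 = 12379827050334655270.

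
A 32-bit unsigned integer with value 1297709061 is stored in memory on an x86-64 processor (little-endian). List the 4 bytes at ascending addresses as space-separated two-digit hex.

1297709061 in hexadecimal, padded to 32 bits, is 0x4D597805.
Split into bytes (most-significant first): 4D 59 78 05.
Little-endian: lowest address holds the least-significant byte.
So at ascending addresses the bytes are 05 78 59 4D.

05 78 59 4D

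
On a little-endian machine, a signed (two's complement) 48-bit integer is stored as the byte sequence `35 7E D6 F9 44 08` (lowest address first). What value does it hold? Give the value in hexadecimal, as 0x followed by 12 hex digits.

0x0844F9D67E35

Little-endian stores the least-significant byte at the lowest address.
Reassemble most-significant byte first: 08 44 F9 D6 7E 35 → 0x0844F9D67E35.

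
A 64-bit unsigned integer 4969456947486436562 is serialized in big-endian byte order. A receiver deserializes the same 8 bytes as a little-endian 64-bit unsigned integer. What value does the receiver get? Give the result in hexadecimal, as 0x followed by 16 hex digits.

4969456947486436562 in 64-bit hexadecimal is 0x44F70EC3B186ACD2.
Stored big-endian, the bytes at ascending addresses are 44 F7 0E C3 B1 86 AC D2.
Read back as little-endian, the first byte is least significant, giving 0xD2AC86B1C30EF744.

0xD2AC86B1C30EF744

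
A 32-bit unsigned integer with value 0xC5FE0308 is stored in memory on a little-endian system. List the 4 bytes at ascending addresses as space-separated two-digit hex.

08 03 FE C5

Split into bytes (most-significant first): C5 FE 03 08.
In little-endian order the low byte comes first in memory.
So at ascending addresses the bytes are 08 03 FE C5.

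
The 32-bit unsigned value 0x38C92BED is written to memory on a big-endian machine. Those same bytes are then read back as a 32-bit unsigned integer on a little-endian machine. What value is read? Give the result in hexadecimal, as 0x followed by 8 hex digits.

Stored big-endian, the bytes at ascending addresses are 38 C9 2B ED.
Read back as little-endian, the first byte is least significant, giving 0xED2BC938.

0xED2BC938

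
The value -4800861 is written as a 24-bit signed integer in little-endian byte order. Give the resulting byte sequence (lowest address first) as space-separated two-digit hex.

Two's complement of -4800861 in 24 bits: 4800861 = 0x49415D; invert → 0xB6BEA2; add 1 → 0xB6BEA3.
Split into bytes (most-significant first): B6 BE A3.
Little-endian stores the least-significant byte at the lowest address.
So at ascending addresses the bytes are A3 BE B6.

A3 BE B6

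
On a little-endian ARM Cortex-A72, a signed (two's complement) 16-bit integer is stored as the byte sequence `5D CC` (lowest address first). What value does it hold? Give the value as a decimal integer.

Little-endian stores the least-significant byte at the lowest address.
Reassemble most-significant byte first: CC 5D → 0xCC5D.
Top bit is set, so as a signed 16-bit value this is 0xCC5D − 2^16 = -13219.

-13219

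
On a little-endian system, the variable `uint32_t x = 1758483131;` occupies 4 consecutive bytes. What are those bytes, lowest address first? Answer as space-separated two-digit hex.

1758483131 in hexadecimal, padded to 32 bits, is 0x68D052BB.
Split into bytes (most-significant first): 68 D0 52 BB.
In little-endian order the low byte comes first in memory.
So at ascending addresses the bytes are BB 52 D0 68.

BB 52 D0 68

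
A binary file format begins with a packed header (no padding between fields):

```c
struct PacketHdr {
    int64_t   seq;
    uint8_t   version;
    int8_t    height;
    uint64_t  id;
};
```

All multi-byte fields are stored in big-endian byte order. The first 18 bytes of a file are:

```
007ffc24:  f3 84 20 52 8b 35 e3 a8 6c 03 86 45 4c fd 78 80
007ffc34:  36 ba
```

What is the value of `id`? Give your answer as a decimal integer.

9675224026007484090

`id` follows `seq` (8 B), `version` (1 B), `height` (1 B), so it starts at offset 8 + 1 + 1 = 10 and occupies 8 bytes.
Bytes at offsets 10..17: 86 45 4C FD 78 80 36 BA.
Big-endian stores the most-significant byte at the lowest address.
The bytes are already most-significant first: 0x86454CFD788036BA.
0x86454CFD788036BA = 9675224026007484090.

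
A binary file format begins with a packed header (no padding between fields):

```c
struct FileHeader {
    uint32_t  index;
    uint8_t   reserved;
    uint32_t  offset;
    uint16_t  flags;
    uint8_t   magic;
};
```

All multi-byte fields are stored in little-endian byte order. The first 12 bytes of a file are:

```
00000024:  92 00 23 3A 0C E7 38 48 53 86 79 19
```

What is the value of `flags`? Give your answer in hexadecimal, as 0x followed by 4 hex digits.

`flags` follows `index` (4 B), `reserved` (1 B), `offset` (4 B), so it starts at offset 4 + 1 + 4 = 9 and occupies 2 bytes.
Bytes at offsets 9..10: 86 79.
In little-endian order the low byte comes first in memory.
Reassemble most-significant byte first: 79 86 → 0x7986.

0x7986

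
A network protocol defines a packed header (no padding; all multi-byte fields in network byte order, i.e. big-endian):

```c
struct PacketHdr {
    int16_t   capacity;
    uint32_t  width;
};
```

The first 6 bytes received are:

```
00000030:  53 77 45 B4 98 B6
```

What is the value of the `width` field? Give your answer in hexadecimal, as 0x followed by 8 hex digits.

`width` follows `capacity` (2 bytes), so it starts at byte offset 2 and occupies 4 bytes.
Bytes at offsets 2..5: 45 B4 98 B6.
Big-endian: lowest address holds the most-significant byte.
The bytes are already most-significant first: 0x45B498B6.

0x45B498B6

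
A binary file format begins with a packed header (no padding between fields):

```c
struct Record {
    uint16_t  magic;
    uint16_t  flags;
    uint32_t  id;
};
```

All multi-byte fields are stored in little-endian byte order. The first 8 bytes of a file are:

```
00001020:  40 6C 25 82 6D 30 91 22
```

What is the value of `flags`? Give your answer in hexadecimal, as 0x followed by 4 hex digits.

`flags` follows `magic` (2 bytes), so it starts at byte offset 2 and occupies 2 bytes.
Bytes at offsets 2..3: 25 82.
Little-endian: lowest address holds the least-significant byte.
Reassemble most-significant byte first: 82 25 → 0x8225.

0x8225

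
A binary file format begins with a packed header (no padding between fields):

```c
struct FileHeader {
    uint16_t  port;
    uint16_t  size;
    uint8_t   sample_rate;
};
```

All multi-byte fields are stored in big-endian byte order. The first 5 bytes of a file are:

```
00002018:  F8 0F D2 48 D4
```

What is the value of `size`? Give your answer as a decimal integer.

`size` follows `port` (2 bytes), so it starts at byte offset 2 and occupies 2 bytes.
Bytes at offsets 2..3: D2 48.
Big-endian: lowest address holds the most-significant byte.
The bytes are already most-significant first: 0xD248.
0xD248 = 53832.

53832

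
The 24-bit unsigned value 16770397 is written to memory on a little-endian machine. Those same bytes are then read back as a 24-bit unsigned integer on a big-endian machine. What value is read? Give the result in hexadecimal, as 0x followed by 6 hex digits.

0x5DE5FF

16770397 in 24-bit hexadecimal is 0xFFE55D.
Stored little-endian, the bytes at ascending addresses are 5D E5 FF.
Read back as big-endian, the last byte is least significant, giving 0x5DE5FF.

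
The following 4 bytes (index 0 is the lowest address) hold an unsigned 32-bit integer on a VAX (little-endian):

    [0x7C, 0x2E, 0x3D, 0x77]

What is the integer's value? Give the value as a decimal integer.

In little-endian order the low byte comes first in memory.
Reassemble most-significant byte first: 77 3D 2E 7C → 0x773D2E7C.
0x773D2E7C = 2000498300.

2000498300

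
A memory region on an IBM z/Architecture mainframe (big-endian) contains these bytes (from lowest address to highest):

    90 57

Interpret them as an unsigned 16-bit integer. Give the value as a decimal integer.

Big-endian stores the most-significant byte at the lowest address.
The bytes are already most-significant first: 0x9057.
0x9057 = 36951.

36951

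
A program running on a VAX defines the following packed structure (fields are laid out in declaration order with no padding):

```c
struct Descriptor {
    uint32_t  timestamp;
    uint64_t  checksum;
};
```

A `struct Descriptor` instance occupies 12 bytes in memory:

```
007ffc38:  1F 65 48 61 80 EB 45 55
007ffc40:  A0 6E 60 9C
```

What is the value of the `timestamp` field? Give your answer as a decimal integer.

`timestamp` is the first field, at byte offset 0, occupying 4 bytes.
Bytes at offsets 0..3: 1F 65 48 61.
Little-endian: lowest address holds the least-significant byte.
Reassemble most-significant byte first: 61 48 65 1F → 0x6148651F.
0x6148651F = 1632134431.

1632134431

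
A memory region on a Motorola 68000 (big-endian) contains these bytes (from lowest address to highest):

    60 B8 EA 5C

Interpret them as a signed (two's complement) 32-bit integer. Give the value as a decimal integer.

1622731356

Big-endian: lowest address holds the most-significant byte.
The bytes are already most-significant first: 0x60B8EA5C.
0x60B8EA5C = 1622731356.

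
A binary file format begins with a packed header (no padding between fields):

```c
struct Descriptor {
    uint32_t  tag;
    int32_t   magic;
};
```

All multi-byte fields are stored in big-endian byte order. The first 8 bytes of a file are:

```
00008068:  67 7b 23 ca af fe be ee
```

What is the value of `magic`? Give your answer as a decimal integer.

`magic` follows `tag` (4 bytes), so it starts at byte offset 4 and occupies 4 bytes.
Bytes at offsets 4..7: AF FE BE EE.
Big-endian stores the most-significant byte at the lowest address.
The bytes are already most-significant first: 0xAFFEBEEE.
Top bit is set, so as a signed 32-bit value this is 0xAFFEBEEE − 2^32 = -1342259474.

-1342259474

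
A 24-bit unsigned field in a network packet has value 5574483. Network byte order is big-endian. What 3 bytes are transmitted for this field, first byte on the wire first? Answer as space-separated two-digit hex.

55 0F 53

5574483 in hexadecimal, padded to 24 bits, is 0x550F53.
Split into bytes (most-significant first): 55 0F 53.
In big-endian order the high byte comes first in memory.
So the memory order matches the most-significant-first order: 55 0F 53.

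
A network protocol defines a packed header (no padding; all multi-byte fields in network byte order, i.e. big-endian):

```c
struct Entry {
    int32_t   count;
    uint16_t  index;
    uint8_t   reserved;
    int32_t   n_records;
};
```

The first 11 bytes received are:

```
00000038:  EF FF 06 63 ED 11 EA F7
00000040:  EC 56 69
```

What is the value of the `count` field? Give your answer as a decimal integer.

`count` is the first field, at byte offset 0, occupying 4 bytes.
Bytes at offsets 0..3: EF FF 06 63.
Big-endian: lowest address holds the most-significant byte.
The bytes are already most-significant first: 0xEFFF0663.
Top bit is set, so as a signed 32-bit value this is 0xEFFF0663 − 2^32 = -268499357.

-268499357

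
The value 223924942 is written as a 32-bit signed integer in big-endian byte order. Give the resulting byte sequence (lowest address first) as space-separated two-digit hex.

0D 58 D2 CE

223924942 in hexadecimal, padded to 32 bits, is 0x0D58D2CE.
Split into bytes (most-significant first): 0D 58 D2 CE.
Big-endian: lowest address holds the most-significant byte.
So the memory order matches the most-significant-first order: 0D 58 D2 CE.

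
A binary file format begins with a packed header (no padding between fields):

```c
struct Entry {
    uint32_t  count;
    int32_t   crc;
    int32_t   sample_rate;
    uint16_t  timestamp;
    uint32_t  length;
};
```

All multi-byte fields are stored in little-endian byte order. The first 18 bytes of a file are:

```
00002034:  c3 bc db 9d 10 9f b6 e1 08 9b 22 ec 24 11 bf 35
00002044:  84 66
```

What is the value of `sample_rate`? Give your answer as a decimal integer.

`sample_rate` follows `count` (4 B), `crc` (4 B), so it starts at offset 4 + 4 = 8 and occupies 4 bytes.
Bytes at offsets 8..11: 08 9B 22 EC.
Little-endian: lowest address holds the least-significant byte.
Reassemble most-significant byte first: EC 22 9B 08 → 0xEC229B08.
Top bit is set, so as a signed 32-bit value this is 0xEC229B08 − 2^32 = -333276408.

-333276408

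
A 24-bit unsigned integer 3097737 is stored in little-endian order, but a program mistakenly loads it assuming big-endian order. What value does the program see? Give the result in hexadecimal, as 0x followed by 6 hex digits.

3097737 in 24-bit hexadecimal is 0x2F4489.
Stored little-endian, the bytes at ascending addresses are 89 44 2F.
Read back as big-endian, the last byte is least significant, giving 0x89442F.

0x89442F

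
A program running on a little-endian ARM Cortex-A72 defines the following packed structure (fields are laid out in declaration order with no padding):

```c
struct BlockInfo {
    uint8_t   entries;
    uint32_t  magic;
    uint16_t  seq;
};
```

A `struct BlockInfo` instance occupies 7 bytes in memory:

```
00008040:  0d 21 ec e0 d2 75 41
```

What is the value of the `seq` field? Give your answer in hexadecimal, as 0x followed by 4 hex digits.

`seq` follows `entries` (1 B), `magic` (4 B), so it starts at offset 1 + 4 = 5 and occupies 2 bytes.
Bytes at offsets 5..6: 75 41.
Little-endian: lowest address holds the least-significant byte.
Reassemble most-significant byte first: 41 75 → 0x4175.

0x4175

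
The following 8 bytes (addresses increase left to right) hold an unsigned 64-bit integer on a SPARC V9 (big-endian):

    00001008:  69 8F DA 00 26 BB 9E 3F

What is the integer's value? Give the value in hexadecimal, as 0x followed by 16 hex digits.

Big-endian: lowest address holds the most-significant byte.
The bytes are already most-significant first: 0x698FDA0026BB9E3F.

0x698FDA0026BB9E3F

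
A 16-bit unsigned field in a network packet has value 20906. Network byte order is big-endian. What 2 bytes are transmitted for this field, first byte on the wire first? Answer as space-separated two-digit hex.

51 AA

20906 in hexadecimal, padded to 16 bits, is 0x51AA.
Split into bytes (most-significant first): 51 AA.
Big-endian stores the most-significant byte at the lowest address.
So the memory order matches the most-significant-first order: 51 AA.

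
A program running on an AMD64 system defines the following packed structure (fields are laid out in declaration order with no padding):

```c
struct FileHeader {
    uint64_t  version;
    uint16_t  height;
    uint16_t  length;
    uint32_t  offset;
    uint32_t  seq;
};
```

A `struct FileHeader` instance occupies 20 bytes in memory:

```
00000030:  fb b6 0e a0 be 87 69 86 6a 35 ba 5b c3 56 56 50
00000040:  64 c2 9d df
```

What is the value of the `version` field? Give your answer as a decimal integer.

9685421726435817211

`version` is the first field, at byte offset 0, occupying 8 bytes.
Bytes at offsets 0..7: FB B6 0E A0 BE 87 69 86.
Little-endian: lowest address holds the least-significant byte.
Reassemble most-significant byte first: 86 69 87 BE A0 0E B6 FB → 0x866987BEA00EB6FB.
0x866987BEA00EB6FB = 9685421726435817211.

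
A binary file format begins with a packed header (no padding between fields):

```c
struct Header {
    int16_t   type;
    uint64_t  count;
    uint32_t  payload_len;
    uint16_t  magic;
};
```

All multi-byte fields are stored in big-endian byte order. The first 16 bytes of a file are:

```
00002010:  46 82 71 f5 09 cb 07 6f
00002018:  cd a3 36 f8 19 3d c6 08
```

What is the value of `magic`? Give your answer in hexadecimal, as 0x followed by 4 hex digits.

0xC608

`magic` follows `type` (2 B), `count` (8 B), `payload_len` (4 B), so it starts at offset 2 + 8 + 4 = 14 and occupies 2 bytes.
Bytes at offsets 14..15: C6 08.
In big-endian order the high byte comes first in memory.
The bytes are already most-significant first: 0xC608.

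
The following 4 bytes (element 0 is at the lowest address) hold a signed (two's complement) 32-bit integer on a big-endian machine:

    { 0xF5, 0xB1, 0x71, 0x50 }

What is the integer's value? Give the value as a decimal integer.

-172920496

Big-endian stores the most-significant byte at the lowest address.
The bytes are already most-significant first: 0xF5B17150.
Top bit is set, so as a signed 32-bit value this is 0xF5B17150 − 2^32 = -172920496.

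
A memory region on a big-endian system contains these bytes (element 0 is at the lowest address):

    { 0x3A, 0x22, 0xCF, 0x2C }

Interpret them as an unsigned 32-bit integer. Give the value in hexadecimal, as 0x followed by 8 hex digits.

0x3A22CF2C

Big-endian: lowest address holds the most-significant byte.
The bytes are already most-significant first: 0x3A22CF2C.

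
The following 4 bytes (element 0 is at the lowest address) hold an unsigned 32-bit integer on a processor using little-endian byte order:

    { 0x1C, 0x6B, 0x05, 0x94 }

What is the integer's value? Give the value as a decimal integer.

Little-endian: lowest address holds the least-significant byte.
Reassemble most-significant byte first: 94 05 6B 1C → 0x94056B1C.
0x94056B1C = 2483383068.

2483383068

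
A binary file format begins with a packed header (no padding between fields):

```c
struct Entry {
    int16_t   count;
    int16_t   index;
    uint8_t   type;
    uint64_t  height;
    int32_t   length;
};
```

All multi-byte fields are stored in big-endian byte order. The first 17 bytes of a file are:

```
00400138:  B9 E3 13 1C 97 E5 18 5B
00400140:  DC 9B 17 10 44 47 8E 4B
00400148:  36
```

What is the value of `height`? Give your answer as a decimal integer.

`height` follows `count` (2 B), `index` (2 B), `type` (1 B), so it starts at offset 2 + 2 + 1 = 5 and occupies 8 bytes.
Bytes at offsets 5..12: E5 18 5B DC 9B 17 10 44.
Big-endian stores the most-significant byte at the lowest address.
The bytes are already most-significant first: 0xE5185BDC9B171044.
0xE5185BDC9B171044 = 16508045437179465796.

16508045437179465796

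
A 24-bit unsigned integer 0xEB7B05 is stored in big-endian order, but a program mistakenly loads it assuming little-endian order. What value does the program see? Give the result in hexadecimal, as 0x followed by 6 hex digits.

Stored big-endian, the bytes at ascending addresses are EB 7B 05.
Read back as little-endian, the first byte is least significant, giving 0x057BEB.

0x057BEB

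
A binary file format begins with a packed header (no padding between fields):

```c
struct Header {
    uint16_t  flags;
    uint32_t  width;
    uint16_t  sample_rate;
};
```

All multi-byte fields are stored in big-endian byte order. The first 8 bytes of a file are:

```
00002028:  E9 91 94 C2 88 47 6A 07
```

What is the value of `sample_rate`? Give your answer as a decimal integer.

27143

`sample_rate` follows `flags` (2 B), `width` (4 B), so it starts at offset 2 + 4 = 6 and occupies 2 bytes.
Bytes at offsets 6..7: 6A 07.
Big-endian stores the most-significant byte at the lowest address.
The bytes are already most-significant first: 0x6A07.
0x6A07 = 27143.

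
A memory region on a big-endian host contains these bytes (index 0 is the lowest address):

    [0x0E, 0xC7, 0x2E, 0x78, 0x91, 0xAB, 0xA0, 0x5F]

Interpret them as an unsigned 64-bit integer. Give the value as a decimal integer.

In big-endian order the high byte comes first in memory.
The bytes are already most-significant first: 0x0EC72E7891ABA05F.
0x0EC72E7891ABA05F = 1064870932271308895.

1064870932271308895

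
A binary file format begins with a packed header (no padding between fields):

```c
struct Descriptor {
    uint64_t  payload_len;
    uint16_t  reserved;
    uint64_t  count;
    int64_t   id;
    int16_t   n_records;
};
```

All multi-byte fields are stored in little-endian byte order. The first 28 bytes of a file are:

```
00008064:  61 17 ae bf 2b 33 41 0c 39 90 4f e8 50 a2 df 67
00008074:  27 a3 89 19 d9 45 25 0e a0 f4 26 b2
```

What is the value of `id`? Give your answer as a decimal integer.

-819639578932995703

`id` follows `payload_len` (8 B), `reserved` (2 B), `count` (8 B), so it starts at offset 8 + 2 + 8 = 18 and occupies 8 bytes.
Bytes at offsets 18..25: 89 19 D9 45 25 0E A0 F4.
In little-endian order the low byte comes first in memory.
Reassemble most-significant byte first: F4 A0 0E 25 45 D9 19 89 → 0xF4A00E2545D91989.
Top bit is set, so as a signed 64-bit value this is 0xF4A00E2545D91989 − 2^64 = -819639578932995703.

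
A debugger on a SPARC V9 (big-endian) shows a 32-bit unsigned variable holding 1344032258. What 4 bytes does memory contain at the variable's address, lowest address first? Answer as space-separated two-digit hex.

50 1C 4E 02

1344032258 in hexadecimal, padded to 32 bits, is 0x501C4E02.
Split into bytes (most-significant first): 50 1C 4E 02.
In big-endian order the high byte comes first in memory.
So the memory order matches the most-significant-first order: 50 1C 4E 02.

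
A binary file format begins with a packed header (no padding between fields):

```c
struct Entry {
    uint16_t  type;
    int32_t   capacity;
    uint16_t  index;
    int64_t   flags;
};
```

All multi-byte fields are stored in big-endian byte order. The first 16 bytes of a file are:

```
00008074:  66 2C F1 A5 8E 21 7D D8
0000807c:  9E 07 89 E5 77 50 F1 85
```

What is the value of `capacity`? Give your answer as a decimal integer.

-240808415

`capacity` follows `type` (2 bytes), so it starts at byte offset 2 and occupies 4 bytes.
Bytes at offsets 2..5: F1 A5 8E 21.
Big-endian stores the most-significant byte at the lowest address.
The bytes are already most-significant first: 0xF1A58E21.
Top bit is set, so as a signed 32-bit value this is 0xF1A58E21 − 2^32 = -240808415.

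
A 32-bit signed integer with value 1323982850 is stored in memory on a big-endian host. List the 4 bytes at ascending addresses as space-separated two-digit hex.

4E EA 60 02

1323982850 in hexadecimal, padded to 32 bits, is 0x4EEA6002.
Split into bytes (most-significant first): 4E EA 60 02.
In big-endian order the high byte comes first in memory.
So the memory order matches the most-significant-first order: 4E EA 60 02.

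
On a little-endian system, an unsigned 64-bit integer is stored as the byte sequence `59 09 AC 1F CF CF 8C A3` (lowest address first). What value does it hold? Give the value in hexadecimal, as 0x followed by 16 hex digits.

In little-endian order the low byte comes first in memory.
Reassemble most-significant byte first: A3 8C CF CF 1F AC 09 59 → 0xA38CCFCF1FAC0959.

0xA38CCFCF1FAC0959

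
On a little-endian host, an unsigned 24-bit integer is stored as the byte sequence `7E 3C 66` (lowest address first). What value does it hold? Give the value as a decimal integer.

6700158

Little-endian: lowest address holds the least-significant byte.
Reassemble most-significant byte first: 66 3C 7E → 0x663C7E.
0x663C7E = 6700158.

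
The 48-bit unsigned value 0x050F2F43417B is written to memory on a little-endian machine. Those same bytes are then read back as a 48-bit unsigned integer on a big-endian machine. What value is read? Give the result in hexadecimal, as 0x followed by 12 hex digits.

Stored little-endian, the bytes at ascending addresses are 7B 41 43 2F 0F 05.
Read back as big-endian, the last byte is least significant, giving 0x7B41432F0F05.

0x7B41432F0F05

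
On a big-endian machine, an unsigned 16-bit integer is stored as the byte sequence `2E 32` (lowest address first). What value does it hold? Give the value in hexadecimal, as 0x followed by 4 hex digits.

Big-endian: lowest address holds the most-significant byte.
The bytes are already most-significant first: 0x2E32.

0x2E32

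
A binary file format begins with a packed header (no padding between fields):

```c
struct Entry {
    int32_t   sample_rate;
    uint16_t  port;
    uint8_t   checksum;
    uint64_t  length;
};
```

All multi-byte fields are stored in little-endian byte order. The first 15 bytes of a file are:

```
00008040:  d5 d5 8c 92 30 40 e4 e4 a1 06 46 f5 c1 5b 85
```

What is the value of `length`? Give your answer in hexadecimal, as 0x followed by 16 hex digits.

0x855BC1F54606A1E4

`length` follows `sample_rate` (4 B), `port` (2 B), `checksum` (1 B), so it starts at offset 4 + 2 + 1 = 7 and occupies 8 bytes.
Bytes at offsets 7..14: E4 A1 06 46 F5 C1 5B 85.
Little-endian stores the least-significant byte at the lowest address.
Reassemble most-significant byte first: 85 5B C1 F5 46 06 A1 E4 → 0x855BC1F54606A1E4.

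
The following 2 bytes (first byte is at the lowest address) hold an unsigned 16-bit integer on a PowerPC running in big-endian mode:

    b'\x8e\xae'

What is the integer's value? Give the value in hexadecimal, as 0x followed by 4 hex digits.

0x8EAE

In big-endian order the high byte comes first in memory.
The bytes are already most-significant first: 0x8EAE.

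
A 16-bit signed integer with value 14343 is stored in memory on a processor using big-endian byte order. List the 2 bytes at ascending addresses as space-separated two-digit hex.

38 07

14343 in hexadecimal, padded to 16 bits, is 0x3807.
Split into bytes (most-significant first): 38 07.
Big-endian: lowest address holds the most-significant byte.
So the memory order matches the most-significant-first order: 38 07.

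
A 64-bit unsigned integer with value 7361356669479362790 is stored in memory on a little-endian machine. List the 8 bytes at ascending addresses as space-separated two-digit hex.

7361356669479362790 in hexadecimal, padded to 64 bits, is 0x6628CAE3854520E6.
Split into bytes (most-significant first): 66 28 CA E3 85 45 20 E6.
Little-endian: lowest address holds the least-significant byte.
So at ascending addresses the bytes are E6 20 45 85 E3 CA 28 66.

E6 20 45 85 E3 CA 28 66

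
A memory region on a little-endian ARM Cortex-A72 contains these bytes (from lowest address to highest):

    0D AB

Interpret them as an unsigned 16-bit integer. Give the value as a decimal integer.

43789

Little-endian: lowest address holds the least-significant byte.
Reassemble most-significant byte first: AB 0D → 0xAB0D.
0xAB0D = 43789.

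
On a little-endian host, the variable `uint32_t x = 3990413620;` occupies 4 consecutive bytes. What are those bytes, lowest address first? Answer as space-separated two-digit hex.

3990413620 in hexadecimal, padded to 32 bits, is 0xEDD8E134.
Split into bytes (most-significant first): ED D8 E1 34.
Little-endian: lowest address holds the least-significant byte.
So at ascending addresses the bytes are 34 E1 D8 ED.

34 E1 D8 ED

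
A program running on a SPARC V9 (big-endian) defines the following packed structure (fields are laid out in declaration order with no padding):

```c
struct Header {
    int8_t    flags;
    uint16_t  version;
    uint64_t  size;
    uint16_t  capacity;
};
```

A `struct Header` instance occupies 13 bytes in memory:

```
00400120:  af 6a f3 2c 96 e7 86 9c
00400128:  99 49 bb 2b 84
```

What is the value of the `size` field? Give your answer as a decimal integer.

`size` follows `flags` (1 B), `version` (2 B), so it starts at offset 1 + 2 = 3 and occupies 8 bytes.
Bytes at offsets 3..10: 2C 96 E7 86 9C 99 49 BB.
Big-endian: lowest address holds the most-significant byte.
The bytes are already most-significant first: 0x2C96E7869C9949BB.
0x2C96E7869C9949BB = 3213009949514353083.

3213009949514353083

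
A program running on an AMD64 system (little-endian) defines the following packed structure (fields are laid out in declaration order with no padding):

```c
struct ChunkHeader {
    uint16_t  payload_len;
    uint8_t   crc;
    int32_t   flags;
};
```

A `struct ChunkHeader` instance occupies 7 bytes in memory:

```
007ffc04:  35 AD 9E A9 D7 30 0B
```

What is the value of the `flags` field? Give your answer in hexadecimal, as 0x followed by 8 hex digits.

0x0B30D7A9

`flags` follows `payload_len` (2 B), `crc` (1 B), so it starts at offset 2 + 1 = 3 and occupies 4 bytes.
Bytes at offsets 3..6: A9 D7 30 0B.
Little-endian stores the least-significant byte at the lowest address.
Reassemble most-significant byte first: 0B 30 D7 A9 → 0x0B30D7A9.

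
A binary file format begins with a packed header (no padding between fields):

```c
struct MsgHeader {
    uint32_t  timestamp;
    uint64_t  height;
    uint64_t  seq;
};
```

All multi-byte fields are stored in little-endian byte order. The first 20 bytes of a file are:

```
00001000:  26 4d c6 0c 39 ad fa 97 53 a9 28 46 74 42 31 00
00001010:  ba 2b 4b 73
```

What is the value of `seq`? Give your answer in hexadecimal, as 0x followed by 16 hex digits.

`seq` follows `timestamp` (4 B), `height` (8 B), so it starts at offset 4 + 8 = 12 and occupies 8 bytes.
Bytes at offsets 12..19: 74 42 31 00 BA 2B 4B 73.
Little-endian stores the least-significant byte at the lowest address.
Reassemble most-significant byte first: 73 4B 2B BA 00 31 42 74 → 0x734B2BBA00314274.

0x734B2BBA00314274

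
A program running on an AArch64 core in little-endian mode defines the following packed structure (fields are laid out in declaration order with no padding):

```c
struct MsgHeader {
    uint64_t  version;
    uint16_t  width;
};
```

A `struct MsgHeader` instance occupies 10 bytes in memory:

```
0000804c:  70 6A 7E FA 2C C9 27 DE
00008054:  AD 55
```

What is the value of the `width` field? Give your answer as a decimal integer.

21933

`width` follows `version` (8 bytes), so it starts at byte offset 8 and occupies 2 bytes.
Bytes at offsets 8..9: AD 55.
In little-endian order the low byte comes first in memory.
Reassemble most-significant byte first: 55 AD → 0x55AD.
0x55AD = 21933.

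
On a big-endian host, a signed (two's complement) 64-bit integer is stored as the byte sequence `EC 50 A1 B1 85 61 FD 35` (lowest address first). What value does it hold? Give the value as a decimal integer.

In big-endian order the high byte comes first in memory.
The bytes are already most-significant first: 0xEC50A1B18561FD35.
Top bit is set, so as a signed 64-bit value this is 0xEC50A1B18561FD35 − 2^64 = -1418456098802631371.

-1418456098802631371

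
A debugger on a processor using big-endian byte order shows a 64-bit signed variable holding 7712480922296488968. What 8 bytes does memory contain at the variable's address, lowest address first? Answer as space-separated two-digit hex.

7712480922296488968 in hexadecimal, padded to 64 bits, is 0x6B083C894E759408.
Split into bytes (most-significant first): 6B 08 3C 89 4E 75 94 08.
In big-endian order the high byte comes first in memory.
So the memory order matches the most-significant-first order: 6B 08 3C 89 4E 75 94 08.

6B 08 3C 89 4E 75 94 08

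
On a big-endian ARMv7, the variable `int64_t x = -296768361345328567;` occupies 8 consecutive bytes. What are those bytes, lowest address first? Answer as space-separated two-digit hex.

Two's complement of -296768361345328567 in 64 bits: 296768361345328567 = 0x041E5540969025B7; invert → 0xFBE1AABF696FDA48; add 1 → 0xFBE1AABF696FDA49.
Split into bytes (most-significant first): FB E1 AA BF 69 6F DA 49.
Big-endian stores the most-significant byte at the lowest address.
So the memory order matches the most-significant-first order: FB E1 AA BF 69 6F DA 49.

FB E1 AA BF 69 6F DA 49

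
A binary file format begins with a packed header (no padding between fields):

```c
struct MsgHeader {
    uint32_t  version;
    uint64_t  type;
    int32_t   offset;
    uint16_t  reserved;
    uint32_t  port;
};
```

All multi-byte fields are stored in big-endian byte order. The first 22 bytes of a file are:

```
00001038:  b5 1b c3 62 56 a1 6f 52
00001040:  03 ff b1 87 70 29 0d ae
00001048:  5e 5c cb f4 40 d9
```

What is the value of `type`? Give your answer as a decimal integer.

`type` follows `version` (4 bytes), so it starts at byte offset 4 and occupies 8 bytes.
Bytes at offsets 4..11: 56 A1 6F 52 03 FF B1 87.
Big-endian: lowest address holds the most-significant byte.
The bytes are already most-significant first: 0x56A16F5203FFB187.
0x56A16F5203FFB187 = 6242392956557308295.

6242392956557308295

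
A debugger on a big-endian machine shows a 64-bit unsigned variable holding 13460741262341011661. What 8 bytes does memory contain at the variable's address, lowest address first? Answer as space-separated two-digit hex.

BA CE 28 DC 2B 47 78 CD

13460741262341011661 in hexadecimal, padded to 64 bits, is 0xBACE28DC2B4778CD.
Split into bytes (most-significant first): BA CE 28 DC 2B 47 78 CD.
In big-endian order the high byte comes first in memory.
So the memory order matches the most-significant-first order: BA CE 28 DC 2B 47 78 CD.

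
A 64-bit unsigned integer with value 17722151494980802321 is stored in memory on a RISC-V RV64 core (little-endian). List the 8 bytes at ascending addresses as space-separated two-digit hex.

17722151494980802321 in hexadecimal, padded to 64 bits, is 0xF5F1BAE381FD1711.
Split into bytes (most-significant first): F5 F1 BA E3 81 FD 17 11.
Little-endian: lowest address holds the least-significant byte.
So at ascending addresses the bytes are 11 17 FD 81 E3 BA F1 F5.

11 17 FD 81 E3 BA F1 F5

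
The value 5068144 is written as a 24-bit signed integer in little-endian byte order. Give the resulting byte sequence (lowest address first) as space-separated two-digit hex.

5068144 in hexadecimal, padded to 24 bits, is 0x4D5570.
Split into bytes (most-significant first): 4D 55 70.
Little-endian stores the least-significant byte at the lowest address.
So at ascending addresses the bytes are 70 55 4D.

70 55 4D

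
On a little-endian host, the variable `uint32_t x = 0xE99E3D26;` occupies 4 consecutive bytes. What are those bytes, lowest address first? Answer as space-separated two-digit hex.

Split into bytes (most-significant first): E9 9E 3D 26.
Little-endian: lowest address holds the least-significant byte.
So at ascending addresses the bytes are 26 3D 9E E9.

26 3D 9E E9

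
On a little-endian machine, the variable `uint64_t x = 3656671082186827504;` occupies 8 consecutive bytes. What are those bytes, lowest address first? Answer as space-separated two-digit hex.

3656671082186827504 in hexadecimal, padded to 64 bits, is 0x32BF1AF9B23066F0.
Split into bytes (most-significant first): 32 BF 1A F9 B2 30 66 F0.
Little-endian stores the least-significant byte at the lowest address.
So at ascending addresses the bytes are F0 66 30 B2 F9 1A BF 32.

F0 66 30 B2 F9 1A BF 32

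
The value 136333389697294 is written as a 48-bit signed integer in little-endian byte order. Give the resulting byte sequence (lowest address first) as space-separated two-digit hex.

0E 91 43 97 FE 7B

136333389697294 in hexadecimal, padded to 48 bits, is 0x7BFE9743910E.
Split into bytes (most-significant first): 7B FE 97 43 91 0E.
In little-endian order the low byte comes first in memory.
So at ascending addresses the bytes are 0E 91 43 97 FE 7B.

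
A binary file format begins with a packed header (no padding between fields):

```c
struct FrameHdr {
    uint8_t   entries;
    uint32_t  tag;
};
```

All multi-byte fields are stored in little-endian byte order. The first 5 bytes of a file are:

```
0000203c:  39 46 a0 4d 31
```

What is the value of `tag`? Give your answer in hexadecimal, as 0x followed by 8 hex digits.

0x314DA046

`tag` follows `entries` (1 byte), so it starts at byte offset 1 and occupies 4 bytes.
Bytes at offsets 1..4: 46 A0 4D 31.
Little-endian: lowest address holds the least-significant byte.
Reassemble most-significant byte first: 31 4D A0 46 → 0x314DA046.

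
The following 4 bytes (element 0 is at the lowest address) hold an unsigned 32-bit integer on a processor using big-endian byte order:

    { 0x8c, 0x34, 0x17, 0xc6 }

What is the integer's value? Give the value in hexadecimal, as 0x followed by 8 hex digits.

0x8C3417C6

In big-endian order the high byte comes first in memory.
The bytes are already most-significant first: 0x8C3417C6.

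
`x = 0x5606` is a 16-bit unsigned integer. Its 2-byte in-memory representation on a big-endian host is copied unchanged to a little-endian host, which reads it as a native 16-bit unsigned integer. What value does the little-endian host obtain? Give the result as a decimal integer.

Stored big-endian, the bytes at ascending addresses are 56 06.
Read back as little-endian, the first byte is least significant, giving 0x0656.
0x0656 = 1622.

1622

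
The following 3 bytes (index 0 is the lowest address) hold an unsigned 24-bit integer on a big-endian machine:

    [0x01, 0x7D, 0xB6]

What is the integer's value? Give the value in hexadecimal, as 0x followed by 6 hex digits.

In big-endian order the high byte comes first in memory.
The bytes are already most-significant first: 0x017DB6.

0x017DB6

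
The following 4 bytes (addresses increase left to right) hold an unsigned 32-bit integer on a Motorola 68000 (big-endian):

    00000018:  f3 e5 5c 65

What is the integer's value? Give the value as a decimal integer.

Big-endian stores the most-significant byte at the lowest address.
The bytes are already most-significant first: 0xF3E55C65.
0xF3E55C65 = 4091894885.

4091894885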